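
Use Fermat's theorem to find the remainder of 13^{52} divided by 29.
7

By Fermat's Little Theorem, a^(p-1) ≡ 1 (mod p) for prime p and gcd(a, p) = 1
Here p = 29, so 13^28 ≡ 1 (mod 29)
We can reduce the exponent: 52 mod 28 = 24
So 13^52 ≡ 13^24 (mod 29)
Computing: 13^24 mod 29 = 7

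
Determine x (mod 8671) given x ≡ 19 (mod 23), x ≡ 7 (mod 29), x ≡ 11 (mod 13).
4067

Using the Chinese Remainder Theorem:
M = product of moduli = 8671
For equation 1: M_1 = 377, 377 ≡ 9 (mod 23), inverse of 377 mod 23 is 18 (check: 9 × 18 = 162 ≡ 1 (mod 23))
For equation 2: M_2 = 299, 299 ≡ 9 (mod 29), inverse of 299 mod 29 is 13 (check: 9 × 13 = 117 ≡ 1 (mod 29))
For equation 3: M_3 = 667, 667 ≡ 4 (mod 13), inverse of 667 mod 13 is 10 (check: 4 × 10 = 40 ≡ 1 (mod 13))
Combine: x ≡ Σ r_i×M_i×(M_i⁻¹ mod m_i) = 19×377×18 + 7×299×13 + 11×667×10 = 128934 + 27209 + 73370 = 229513
229513 mod 8671 = 4067
x ≡ 4067 (mod 8671)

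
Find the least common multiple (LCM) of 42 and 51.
714

First find GCD(42, 51) using the Euclidean algorithm:
42 = 0 × 51 + 42
51 = 1 × 42 + 9
42 = 4 × 9 + 6
9 = 1 × 6 + 3
6 = 2 × 3 + 0
GCD(42, 51) = 3

LCM formula: LCM(a, b) = (a × b) / GCD(a, b)
LCM(42, 51) = (42 × 51) / 3
LCM(42, 51) = 2142 / 3
LCM(42, 51) = 714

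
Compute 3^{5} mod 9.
0

Using successive squaring:
Binary expansion of 5: 101
Powers of 3 mod 9 (each is the square of the previous):
  3^1 ≡ 3 (mod 9)
  3^2 ≡ 3² = 9 ≡ 0 (mod 9)
  3^4 ≡ 0² = 0 ≡ 0 (mod 9)
5 = 4 + 1, so 3^5 = 3^4 × 3^1 ≡ 0 × 3 (mod 9)
Multiplying step by step:
  0 × 3 = 0 ≡ 0 (mod 9)
Result: 3^5 ≡ 0 (mod 9)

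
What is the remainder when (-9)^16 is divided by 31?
Using repeated squaring. (-9) ≡ 22 (mod 31). 16 = 16 (binary 10000). Repeated squaring mod 31: 22^1 ≡ 22; 22^2 ≡ 22² = 484 ≡ 19; 22^4 ≡ 19² = 361 ≡ 20; 22^8 ≡ 20² = 400 ≡ 28; 22^16 ≡ 28² = 784 ≡ 9. So (-9)^16 ≡ 9 (mod 31).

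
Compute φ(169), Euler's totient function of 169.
156

Prime factorization: 169 = 13^2
Using the formula φ(n) = n × Π(1 - 1/p) for each prime factor p:
φ(169) = 169 × (1 - 1/13)
φ(169) = 156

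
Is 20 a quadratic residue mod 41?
By Euler's criterion: 20^{20} ≡ 1 (mod 41). Since this equals 1, 20 is a QR.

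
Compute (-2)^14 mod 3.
Using Fermat: (-2)^{2} ≡ 1 (mod 3). 14 ≡ 0 (mod 2). So (-2)^{14} ≡ (-2)^{0} ≡ 1 (mod 3)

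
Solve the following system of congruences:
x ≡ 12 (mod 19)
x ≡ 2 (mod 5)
12

Using the Chinese Remainder Theorem:
M = product of moduli = 95
For equation 1: M_1 = 5, 5 ≡ 5 (mod 19), inverse of 5 mod 19 is 4 (check: 5 × 4 = 20 ≡ 1 (mod 19))
For equation 2: M_2 = 19, 19 ≡ 4 (mod 5), inverse of 19 mod 5 is 4 (check: 4 × 4 = 16 ≡ 1 (mod 5))
Combine: x ≡ Σ r_i×M_i×(M_i⁻¹ mod m_i) = 12×5×4 + 2×19×4 = 240 + 152 = 392
392 mod 95 = 12
x ≡ 12 (mod 95)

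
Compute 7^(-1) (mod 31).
7^(-1) ≡ 9 (mod 31). Verification: 7 × 9 = 63 ≡ 1 (mod 31)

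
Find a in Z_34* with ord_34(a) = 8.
9 has order 8 mod 34 since 9^{8} ≡ 1 (mod 34) and no smaller power works.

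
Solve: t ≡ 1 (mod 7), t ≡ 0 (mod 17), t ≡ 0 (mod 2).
M = 7 × 17 × 2 = 238. M₁ = 34, y₁ ≡ 6 (mod 7). M₂ = 14, y₂ ≡ 11 (mod 17). M₃ = 119, y₃ ≡ 1 (mod 2). t = 1×34×6 + 0×14×11 + 0×119×1 ≡ 204 (mod 238)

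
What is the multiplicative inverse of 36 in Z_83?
30

Using Extended Euclidean Algorithm:
gcd(36, 83) = 1
Bezout coefficients: 36 × 30 + 83 × -13 = 1
So 36 × 30 ≡ 1 (mod 83)
The inverse is 30 mod 83 = 30
Verification: 36 × 30 = 1080 = 13 × 83 + 1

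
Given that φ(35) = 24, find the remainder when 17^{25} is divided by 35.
By Euler: 17^{24} ≡ 1 (mod 35) since gcd(17, 35) = 1. 25 = 1×24 + 1. So 17^{25} ≡ 17^{1} ≡ 17 (mod 35)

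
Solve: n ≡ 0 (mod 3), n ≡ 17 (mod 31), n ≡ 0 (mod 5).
M = 3 × 31 × 5 = 465. M₁ = 155, y₁ ≡ 2 (mod 3). M₂ = 15, y₂ ≡ 29 (mod 31). M₃ = 93, y₃ ≡ 2 (mod 5). n = 0×155×2 + 17×15×29 + 0×93×2 ≡ 420 (mod 465)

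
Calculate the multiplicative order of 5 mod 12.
Powers of 5 mod 12: 5^1≡5, 5^2≡1. Order = 2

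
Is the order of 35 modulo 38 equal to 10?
No, the actual order is 9, not 10.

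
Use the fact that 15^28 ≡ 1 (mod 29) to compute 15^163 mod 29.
By Fermat: 15^{28} ≡ 1 (mod 29). 163 = 5×28 + 23. So 15^{163} ≡ 15^{23} ≡ 3 (mod 29)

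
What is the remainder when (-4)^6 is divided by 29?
(-4) ≡ 25 (mod 29). 6 = 4 + 2 (binary 110). Repeated squaring mod 29: 25^1 ≡ 25; 25^2 ≡ 25² = 625 ≡ 16; 25^4 ≡ 16² = 256 ≡ 24. Multiply: (-4)^6 ≡ 25^4 × 25^2 ≡ 24 × 16 (mod 29): 24 × 16 = 384 ≡ 7. So (-4)^6 ≡ 7 (mod 29).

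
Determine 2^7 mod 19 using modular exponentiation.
7 = 4 + 2 + 1 (binary 111). Repeated squaring mod 19: 2^1 ≡ 2; 2^2 ≡ 2² = 4 ≡ 4; 2^4 ≡ 4² = 16 ≡ 16. Multiply: 2^7 = 2^4 × 2^2 × 2^1 ≡ 16 × 4 × 2 (mod 19): 16 × 4 = 64 ≡ 7; 7 × 2 = 14 ≡ 14. So 2^7 ≡ 14 (mod 19).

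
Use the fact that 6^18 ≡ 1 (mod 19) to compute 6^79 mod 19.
By Fermat: 6^{18} ≡ 1 (mod 19). 79 = 4×18 + 7. So 6^{79} ≡ 6^{7} ≡ 9 (mod 19)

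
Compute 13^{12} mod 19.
7

Using successive squaring:
Binary expansion of 12: 1100
Powers of 13 mod 19 (each is the square of the previous):
  13^1 ≡ 13 (mod 19)
  13^2 ≡ 13² = 169 ≡ 17 (mod 19)
  13^4 ≡ 17² = 289 ≡ 4 (mod 19)
  13^8 ≡ 4² = 16 ≡ 16 (mod 19)
12 = 8 + 4, so 13^12 = 13^8 × 13^4 ≡ 16 × 4 (mod 19)
Multiplying step by step:
  16 × 4 = 64 ≡ 7 (mod 19)
Result: 13^12 ≡ 7 (mod 19)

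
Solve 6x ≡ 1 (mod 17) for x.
3

Using Extended Euclidean Algorithm:
gcd(6, 17) = 1
Bezout coefficients: 6 × 3 + 17 × -1 = 1
So 6 × 3 ≡ 1 (mod 17)
The inverse is 3 mod 17 = 3
Verification: 6 × 3 = 18 = 1 × 17 + 1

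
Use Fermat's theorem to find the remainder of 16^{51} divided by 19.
7

By Fermat's Little Theorem, a^(p-1) ≡ 1 (mod p) for prime p and gcd(a, p) = 1
Here p = 19, so 16^18 ≡ 1 (mod 19)
We can reduce the exponent: 51 mod 18 = 15
So 16^51 ≡ 16^15 (mod 19)
Computing: 16^15 mod 19 = 7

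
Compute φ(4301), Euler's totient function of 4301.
3520

Prime factorization: 4301 = 11 × 17 × 23
Using the formula φ(n) = n × Π(1 - 1/p) for each prime factor p:
φ(4301) = 4301 × (1 - 1/11) × (1 - 1/17) × (1 - 1/23)
φ(4301) = 3520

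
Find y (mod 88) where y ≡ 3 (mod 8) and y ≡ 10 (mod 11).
M = 8 × 11 = 88. M₁ = 11, y₁ ≡ 3 (mod 8). M₂ = 8, y₂ ≡ 7 (mod 11). y = 3×11×3 + 10×8×7 ≡ 43 (mod 88)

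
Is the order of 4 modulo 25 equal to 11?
No, the actual order is 10, not 11.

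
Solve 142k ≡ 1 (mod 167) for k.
142^(-1) ≡ 20 (mod 167). Verification: 142 × 20 = 2840 ≡ 1 (mod 167)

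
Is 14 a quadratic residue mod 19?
By Euler's criterion: 14^{9} ≡ 18 (mod 19). Since this equals -1 (≡ 18), 14 is not a QR.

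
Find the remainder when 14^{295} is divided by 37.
By Fermat: 14^{36} ≡ 1 (mod 37). 295 = 8×36 + 7. So 14^{295} ≡ 14^{7} ≡ 23 (mod 37)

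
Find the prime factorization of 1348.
2^2 × 337

Divide by primes starting from smallest:
1348 ÷ 2 = 674
674 ÷ 2 = 337
337 ÷ 337 = 1

1348 = 2^2 × 337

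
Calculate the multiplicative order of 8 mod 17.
Powers of 8 mod 17: 8^1≡8, 8^2≡13, 8^3≡2, 8^4≡16, 8^5≡9, 8^6≡4, 8^7≡15, 8^8≡1. Order = 8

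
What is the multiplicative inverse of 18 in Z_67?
18^(-1) ≡ 41 (mod 67). Verification: 18 × 41 = 738 ≡ 1 (mod 67)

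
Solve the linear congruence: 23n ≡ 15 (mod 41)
6

Since gcd(23, 41) = 1 divides 15, a solution exists.
Multiply both sides by the inverse of 23 mod 41:
  23^(-1) mod 41 = 25
  x ≡ 25 × 15 ≡ 375 ≡ 6 (mod 41)
Verification: 23 × 6 = 138 = 3 × 41 + 15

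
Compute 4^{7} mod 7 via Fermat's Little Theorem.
4

By Fermat's Little Theorem, a^(p-1) ≡ 1 (mod p) for prime p and gcd(a, p) = 1
Here p = 7, so 4^6 ≡ 1 (mod 7)
We can reduce the exponent: 7 mod 6 = 1
So 4^7 ≡ 4^1 (mod 7)
Computing: 4^1 mod 7 = 4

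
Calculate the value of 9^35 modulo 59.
Using repeated squaring. 35 = 32 + 2 + 1 (binary 100011). Repeated squaring mod 59: 9^1 ≡ 9; 9^2 ≡ 9² = 81 ≡ 22; 9^4 ≡ 22² = 484 ≡ 12; 9^8 ≡ 12² = 144 ≡ 26; 9^16 ≡ 26² = 676 ≡ 27; 9^32 ≡ 27² = 729 ≡ 21. Multiply: 9^35 = 9^32 × 9^2 × 9^1 ≡ 21 × 22 × 9 (mod 59): 21 × 22 = 462 ≡ 49; 49 × 9 = 441 ≡ 28. So 9^35 ≡ 28 (mod 59).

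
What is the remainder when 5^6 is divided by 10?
6 = 4 + 2 (binary 110). Repeated squaring mod 10: 5^1 ≡ 5; 5^2 ≡ 5² = 25 ≡ 5; 5^4 ≡ 5² = 25 ≡ 5. Multiply: 5^6 = 5^4 × 5^2 ≡ 5 × 5 (mod 10): 5 × 5 = 25 ≡ 5. So 5^6 ≡ 5 (mod 10).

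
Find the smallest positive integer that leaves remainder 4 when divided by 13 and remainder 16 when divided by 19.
M = 13 × 19 = 247. M₁ = 19, y₁ ≡ 11 (mod 13). M₂ = 13, y₂ ≡ 3 (mod 19). x = 4×19×11 + 16×13×3 ≡ 225 (mod 247). The smallest positive such number is 225.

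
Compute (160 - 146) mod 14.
0

(160 - 146) = 14
14 mod 14 = 0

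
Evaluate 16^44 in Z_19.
Using Fermat: 16^{18} ≡ 1 (mod 19). 44 ≡ 8 (mod 18). So 16^{44} ≡ 16^{8} ≡ 6 (mod 19)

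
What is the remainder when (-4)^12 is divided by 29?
Using repeated squaring. (-4) ≡ 25 (mod 29). 12 = 8 + 4 (binary 1100). Repeated squaring mod 29: 25^1 ≡ 25; 25^2 ≡ 25² = 625 ≡ 16; 25^4 ≡ 16² = 256 ≡ 24; 25^8 ≡ 24² = 576 ≡ 25. Multiply: (-4)^12 ≡ 25^8 × 25^4 ≡ 25 × 24 (mod 29): 25 × 24 = 600 ≡ 20. So (-4)^12 ≡ 20 (mod 29).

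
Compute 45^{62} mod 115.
70

Using successive squaring:
Binary expansion of 62: 111110
Powers of 45 mod 115 (each is the square of the previous):
  45^1 ≡ 45 (mod 115)
  45^2 ≡ 45² = 2025 ≡ 70 (mod 115)
  45^4 ≡ 70² = 4900 ≡ 70 (mod 115)
  45^8 ≡ 70² = 4900 ≡ 70 (mod 115)
  45^16 ≡ 70² = 4900 ≡ 70 (mod 115)
  45^32 ≡ 70² = 4900 ≡ 70 (mod 115)
62 = 32 + 16 + 8 + 4 + 2, so 45^62 = 45^32 × 45^16 × 45^8 × 45^4 × 45^2 ≡ 70 × 70 × 70 × 70 × 70 (mod 115)
Multiplying step by step:
  70 × 70 = 4900 ≡ 70 (mod 115)
  70 × 70 = 4900 ≡ 70 (mod 115)
  70 × 70 = 4900 ≡ 70 (mod 115)
  70 × 70 = 4900 ≡ 70 (mod 115)
Result: 45^62 ≡ 70 (mod 115)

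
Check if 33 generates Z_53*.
p - 1 = 52 has prime divisors 2, 13. Check 33^(52/q) mod 53 for each: 33^(52/2) = 33^26 ≡ 52, 33^(52/13) = 33^4 ≡ 46 (mod 53). None of these is 1, so 33 has order 52 = φ(53), so it is a primitive root mod 53.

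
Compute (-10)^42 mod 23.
Using Fermat: (-10)^{22} ≡ 1 (mod 23). 42 ≡ 20 (mod 22). So (-10)^{42} ≡ (-10)^{20} ≡ 3 (mod 23)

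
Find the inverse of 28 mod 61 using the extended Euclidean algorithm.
Extended GCD: 28(24) + 61(-11) = 1. So 28^(-1) ≡ 24 ≡ 24 (mod 61). Verify: 28 × 24 = 672 ≡ 1 (mod 61)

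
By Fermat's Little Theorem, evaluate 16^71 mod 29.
By Fermat: 16^{28} ≡ 1 (mod 29). 71 = 2×28 + 15. So 16^{71} ≡ 16^{15} ≡ 16 (mod 29)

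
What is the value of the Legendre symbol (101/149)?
(101/149) = 101^{74} mod 149 = -1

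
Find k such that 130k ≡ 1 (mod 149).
130^(-1) ≡ 47 (mod 149). Verification: 130 × 47 = 6110 ≡ 1 (mod 149)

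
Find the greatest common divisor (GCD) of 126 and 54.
18

Using the Euclidean algorithm:
126 = 2 × 54 + 18
54 = 3 × 18 + 0

GCD(126, 54) = 18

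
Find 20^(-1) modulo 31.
14

Using Extended Euclidean Algorithm:
gcd(20, 31) = 1
Bezout coefficients: 20 × 14 + 31 × -9 = 1
So 20 × 14 ≡ 1 (mod 31)
The inverse is 14 mod 31 = 14
Verification: 20 × 14 = 280 = 9 × 31 + 1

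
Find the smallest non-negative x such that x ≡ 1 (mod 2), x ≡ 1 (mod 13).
1

Using the Chinese Remainder Theorem:
M = product of moduli = 26
For equation 1: M_1 = 13, 13 ≡ 1 (mod 2), inverse of 13 mod 2 is 1 (check: 1 × 1 = 1 ≡ 1 (mod 2))
For equation 2: M_2 = 2, 2 ≡ 2 (mod 13), inverse of 2 mod 13 is 7 (check: 2 × 7 = 14 ≡ 1 (mod 13))
Combine: x ≡ Σ r_i×M_i×(M_i⁻¹ mod m_i) = 1×13×1 + 1×2×7 = 13 + 14 = 27
27 mod 26 = 1
x ≡ 1 (mod 26)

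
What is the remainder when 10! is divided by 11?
By Wilson's theorem, (10)! ≡ -1 ≡ 10 (mod 11)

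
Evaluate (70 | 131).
(70/131) = 70^{65} mod 131 = -1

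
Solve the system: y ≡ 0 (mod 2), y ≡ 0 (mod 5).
M = 2 × 5 = 10. M₁ = 5, y₁ ≡ 1 (mod 2). M₂ = 2, y₂ ≡ 3 (mod 5). y = 0×5×1 + 0×2×3 ≡ 0 (mod 10)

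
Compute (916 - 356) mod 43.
1

(916 - 356) = 560
560 mod 43 = 1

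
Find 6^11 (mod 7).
Using Fermat: 6^{6} ≡ 1 (mod 7). 11 ≡ 5 (mod 6). So 6^{11} ≡ 6^{5} ≡ 6 (mod 7)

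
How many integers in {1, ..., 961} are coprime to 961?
930

Prime factorization: 961 = 31^2
Using the formula φ(n) = n × Π(1 - 1/p) for each prime factor p:
φ(961) = 961 × (1 - 1/31)
φ(961) = 930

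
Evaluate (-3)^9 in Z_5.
(-3) ≡ 2 (mod 5). 9 = 8 + 1 (binary 1001). Repeated squaring mod 5: 2^1 ≡ 2; 2^2 ≡ 2² = 4 ≡ 4; 2^4 ≡ 4² = 16 ≡ 1; 2^8 ≡ 1² = 1 ≡ 1. Multiply: (-3)^9 ≡ 2^8 × 2^1 ≡ 1 × 2 (mod 5): 1 × 2 = 2 ≡ 2. So (-3)^9 ≡ 2 (mod 5).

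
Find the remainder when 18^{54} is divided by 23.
By Fermat: 18^{22} ≡ 1 (mod 23). 54 = 2×22 + 10. So 18^{54} ≡ 18^{10} ≡ 9 (mod 23)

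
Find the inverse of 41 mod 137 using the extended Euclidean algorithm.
Extended GCD: 41(-10) + 137(3) = 1. So 41^(-1) ≡ 127 ≡ 127 (mod 137). Verify: 41 × 127 = 5207 ≡ 1 (mod 137)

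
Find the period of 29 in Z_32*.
Powers of 29 mod 32: 29^1≡29, 29^2≡9, 29^3≡5, 29^4≡17, 29^5≡13, 29^6≡25, 29^7≡21, 29^8≡1. Order = 8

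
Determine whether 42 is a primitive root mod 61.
p - 1 = 60 has prime divisors 2, 3, 5. Check 42^(60/q) mod 61 for each: 42^(60/2) = 42^30 ≡ 1, 42^(60/3) = 42^20 ≡ 13, 42^(60/5) = 42^12 ≡ 9 (mod 61). Since 42^30 ≡ 1 (mod 61), the order of 42 divides 30 (in fact the order is 15) ≠ 60, so it is not a primitive root.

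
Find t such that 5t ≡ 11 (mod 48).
31

Since gcd(5, 48) = 1 divides 11, a solution exists.
Multiply both sides by the inverse of 5 mod 48:
  5^(-1) mod 48 = 29
  x ≡ 29 × 11 ≡ 319 ≡ 31 (mod 48)
Verification: 5 × 31 = 155 = 3 × 48 + 11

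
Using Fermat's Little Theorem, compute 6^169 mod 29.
By Fermat: 6^{28} ≡ 1 (mod 29). 169 ≡ 1 (mod 28). So 6^{169} ≡ 6^{1} ≡ 6 (mod 29)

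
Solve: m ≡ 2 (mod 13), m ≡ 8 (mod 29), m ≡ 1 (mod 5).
M = 13 × 29 × 5 = 1885. M₁ = 145, y₁ ≡ 7 (mod 13). M₂ = 65, y₂ ≡ 25 (mod 29). M₃ = 377, y₃ ≡ 3 (mod 5). m = 2×145×7 + 8×65×25 + 1×377×3 ≡ 1081 (mod 1885)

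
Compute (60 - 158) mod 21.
7

(60 - 158) = -98
-98 mod 21 = 7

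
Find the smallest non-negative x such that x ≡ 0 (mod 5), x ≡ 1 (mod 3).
10

Using the Chinese Remainder Theorem:
M = product of moduli = 15
For equation 1: M_1 = 3, 3 ≡ 3 (mod 5), inverse of 3 mod 5 is 2 (check: 3 × 2 = 6 ≡ 1 (mod 5))
For equation 2: M_2 = 5, 5 ≡ 2 (mod 3), inverse of 5 mod 3 is 2 (check: 2 × 2 = 4 ≡ 1 (mod 3))
Combine: x ≡ Σ r_i×M_i×(M_i⁻¹ mod m_i) = 0×3×2 + 1×5×2 = 0 + 10 = 10
10 mod 15 = 10
x ≡ 10 (mod 15)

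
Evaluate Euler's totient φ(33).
20

Prime factorization: 33 = 3 × 11
Using the formula φ(n) = n × Π(1 - 1/p) for each prime factor p:
φ(33) = 33 × (1 - 1/3) × (1 - 1/11)
φ(33) = 20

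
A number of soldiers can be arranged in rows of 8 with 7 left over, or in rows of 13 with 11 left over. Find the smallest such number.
M = 8 × 13 = 104. M₁ = 13, y₁ ≡ 5 (mod 8). M₂ = 8, y₂ ≡ 5 (mod 13). n = 7×13×5 + 11×8×5 ≡ 63 (mod 104). The smallest positive such number is 63.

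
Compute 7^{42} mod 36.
1

Using successive squaring:
Binary expansion of 42: 101010
Powers of 7 mod 36 (each is the square of the previous):
  7^1 ≡ 7 (mod 36)
  7^2 ≡ 7² = 49 ≡ 13 (mod 36)
  7^4 ≡ 13² = 169 ≡ 25 (mod 36)
  7^8 ≡ 25² = 625 ≡ 13 (mod 36)
  7^16 ≡ 13² = 169 ≡ 25 (mod 36)
  7^32 ≡ 25² = 625 ≡ 13 (mod 36)
42 = 32 + 8 + 2, so 7^42 = 7^32 × 7^8 × 7^2 ≡ 13 × 13 × 13 (mod 36)
Multiplying step by step:
  13 × 13 = 169 ≡ 25 (mod 36)
  25 × 13 = 325 ≡ 1 (mod 36)
Result: 7^42 ≡ 1 (mod 36)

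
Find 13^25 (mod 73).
Using repeated squaring. 25 = 16 + 8 + 1 (binary 11001). Repeated squaring mod 73: 13^1 ≡ 13; 13^2 ≡ 13² = 169 ≡ 23; 13^4 ≡ 23² = 529 ≡ 18; 13^8 ≡ 18² = 324 ≡ 32; 13^16 ≡ 32² = 1024 ≡ 2. Multiply: 13^25 = 13^16 × 13^8 × 13^1 ≡ 2 × 32 × 13 (mod 73): 2 × 32 = 64 ≡ 64; 64 × 13 = 832 ≡ 29. So 13^25 ≡ 29 (mod 73).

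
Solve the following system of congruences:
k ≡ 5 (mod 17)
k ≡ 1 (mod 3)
22

Using the Chinese Remainder Theorem:
M = product of moduli = 51
For equation 1: M_1 = 3, 3 ≡ 3 (mod 17), inverse of 3 mod 17 is 6 (check: 3 × 6 = 18 ≡ 1 (mod 17))
For equation 2: M_2 = 17, 17 ≡ 2 (mod 3), inverse of 17 mod 3 is 2 (check: 2 × 2 = 4 ≡ 1 (mod 3))
Combine: k ≡ Σ r_i×M_i×(M_i⁻¹ mod m_i) = 5×3×6 + 1×17×2 = 90 + 34 = 124
124 mod 51 = 22
k ≡ 22 (mod 51)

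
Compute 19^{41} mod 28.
3

Using successive squaring:
Binary expansion of 41: 101001
Powers of 19 mod 28 (each is the square of the previous):
  19^1 ≡ 19 (mod 28)
  19^2 ≡ 19² = 361 ≡ 25 (mod 28)
  19^4 ≡ 25² = 625 ≡ 9 (mod 28)
  19^8 ≡ 9² = 81 ≡ 25 (mod 28)
  19^16 ≡ 25² = 625 ≡ 9 (mod 28)
  19^32 ≡ 9² = 81 ≡ 25 (mod 28)
41 = 32 + 8 + 1, so 19^41 = 19^32 × 19^8 × 19^1 ≡ 25 × 25 × 19 (mod 28)
Multiplying step by step:
  25 × 25 = 625 ≡ 9 (mod 28)
  9 × 19 = 171 ≡ 3 (mod 28)
Result: 19^41 ≡ 3 (mod 28)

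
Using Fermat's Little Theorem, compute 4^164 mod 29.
By Fermat: 4^{28} ≡ 1 (mod 29). 164 ≡ 24 (mod 28). So 4^{164} ≡ 4^{24} ≡ 23 (mod 29)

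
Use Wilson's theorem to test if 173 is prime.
(172)! mod 173 = 172. Since 172 ≡ -1 (mod 173), 173 is prime.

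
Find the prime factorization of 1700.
2^2 × 5^2 × 17

Divide by primes starting from smallest:
1700 ÷ 2 = 850
850 ÷ 2 = 425
425 ÷ 5 = 85
85 ÷ 5 = 17
17 ÷ 17 = 1

1700 = 2^2 × 5^2 × 17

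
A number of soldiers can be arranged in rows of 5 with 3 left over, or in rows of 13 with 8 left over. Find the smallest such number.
M = 5 × 13 = 65. M₁ = 13, y₁ ≡ 2 (mod 5). M₂ = 5, y₂ ≡ 8 (mod 13). r = 3×13×2 + 8×5×8 ≡ 8 (mod 65). The smallest positive such number is 8.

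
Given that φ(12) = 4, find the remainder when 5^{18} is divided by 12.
By Euler: 5^{4} ≡ 1 (mod 12) since gcd(5, 12) = 1. 18 = 4×4 + 2. So 5^{18} ≡ 5^{2} ≡ 1 (mod 12)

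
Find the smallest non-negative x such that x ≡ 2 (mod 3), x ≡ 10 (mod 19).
29

Using the Chinese Remainder Theorem:
M = product of moduli = 57
For equation 1: M_1 = 19, 19 ≡ 1 (mod 3), inverse of 19 mod 3 is 1 (check: 1 × 1 = 1 ≡ 1 (mod 3))
For equation 2: M_2 = 3, 3 ≡ 3 (mod 19), inverse of 3 mod 19 is 13 (check: 3 × 13 = 39 ≡ 1 (mod 19))
Combine: x ≡ Σ r_i×M_i×(M_i⁻¹ mod m_i) = 2×19×1 + 10×3×13 = 38 + 390 = 428
428 mod 57 = 29
x ≡ 29 (mod 57)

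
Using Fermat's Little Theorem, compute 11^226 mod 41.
By Fermat: 11^{40} ≡ 1 (mod 41). 226 ≡ 26 (mod 40). So 11^{226} ≡ 11^{26} ≡ 8 (mod 41)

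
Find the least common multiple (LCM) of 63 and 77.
693

First find GCD(63, 77) using the Euclidean algorithm:
63 = 0 × 77 + 63
77 = 1 × 63 + 14
63 = 4 × 14 + 7
14 = 2 × 7 + 0
GCD(63, 77) = 7

LCM formula: LCM(a, b) = (a × b) / GCD(a, b)
LCM(63, 77) = (63 × 77) / 7
LCM(63, 77) = 4851 / 7
LCM(63, 77) = 693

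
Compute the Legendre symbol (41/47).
(41/47) = 41^{23} mod 47 = -1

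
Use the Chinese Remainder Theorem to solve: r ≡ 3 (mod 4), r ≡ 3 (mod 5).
M = 4 × 5 = 20. M₁ = 5, y₁ ≡ 1 (mod 4). M₂ = 4, y₂ ≡ 4 (mod 5). r = 3×5×1 + 3×4×4 ≡ 3 (mod 20)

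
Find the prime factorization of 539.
7^2 × 11

Divide by primes starting from smallest:
539 ÷ 7 = 77
77 ÷ 7 = 11
11 ÷ 11 = 1

539 = 7^2 × 11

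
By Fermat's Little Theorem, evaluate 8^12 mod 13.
By Fermat's Little Theorem, 8^{12} ≡ 1 (mod 13) since 13 is prime and gcd(8, 13) = 1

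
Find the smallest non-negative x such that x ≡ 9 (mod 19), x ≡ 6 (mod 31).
161

Using the Chinese Remainder Theorem:
M = product of moduli = 589
For equation 1: M_1 = 31, 31 ≡ 12 (mod 19), inverse of 31 mod 19 is 8 (check: 12 × 8 = 96 ≡ 1 (mod 19))
For equation 2: M_2 = 19, 19 ≡ 19 (mod 31), inverse of 19 mod 31 is 18 (check: 19 × 18 = 342 ≡ 1 (mod 31))
Combine: x ≡ Σ r_i×M_i×(M_i⁻¹ mod m_i) = 9×31×8 + 6×19×18 = 2232 + 2052 = 4284
4284 mod 589 = 161
x ≡ 161 (mod 589)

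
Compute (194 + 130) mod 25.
24

(194 + 130) = 324
324 mod 25 = 24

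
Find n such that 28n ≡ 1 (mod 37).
28^(-1) ≡ 4 (mod 37). Verification: 28 × 4 = 112 ≡ 1 (mod 37)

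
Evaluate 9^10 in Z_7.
9 ≡ 2 (mod 7). 10 = 8 + 2 (binary 1010). Repeated squaring mod 7: 2^1 ≡ 2; 2^2 ≡ 2² = 4 ≡ 4; 2^4 ≡ 4² = 16 ≡ 2; 2^8 ≡ 2² = 4 ≡ 4. Multiply: 9^10 ≡ 2^8 × 2^2 ≡ 4 × 4 (mod 7): 4 × 4 = 16 ≡ 2. So 9^10 ≡ 2 (mod 7).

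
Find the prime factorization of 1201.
1201

Divide by primes starting from smallest:
1201 ÷ 1201 = 1

1201 = 1201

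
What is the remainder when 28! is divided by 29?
By Wilson's theorem, (28)! ≡ -1 ≡ 28 (mod 29)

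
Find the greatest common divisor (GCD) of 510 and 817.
1

Using the Euclidean algorithm:
510 = 0 × 817 + 510
817 = 1 × 510 + 307
510 = 1 × 307 + 203
307 = 1 × 203 + 104
203 = 1 × 104 + 99
104 = 1 × 99 + 5
99 = 19 × 5 + 4
5 = 1 × 4 + 1
4 = 4 × 1 + 0

GCD(510, 817) = 1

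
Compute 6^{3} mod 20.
16

Using successive squaring:
Binary expansion of 3: 11
Powers of 6 mod 20 (each is the square of the previous):
  6^1 ≡ 6 (mod 20)
  6^2 ≡ 6² = 36 ≡ 16 (mod 20)
3 = 2 + 1, so 6^3 = 6^2 × 6^1 ≡ 16 × 6 (mod 20)
Multiplying step by step:
  16 × 6 = 96 ≡ 16 (mod 20)
Result: 6^3 ≡ 16 (mod 20)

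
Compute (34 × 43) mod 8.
6

(34 × 43) = 1462
1462 mod 8 = 6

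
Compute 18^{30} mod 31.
1

Using successive squaring:
Binary expansion of 30: 11110
Powers of 18 mod 31 (each is the square of the previous):
  18^1 ≡ 18 (mod 31)
  18^2 ≡ 18² = 324 ≡ 14 (mod 31)
  18^4 ≡ 14² = 196 ≡ 10 (mod 31)
  18^8 ≡ 10² = 100 ≡ 7 (mod 31)
  18^16 ≡ 7² = 49 ≡ 18 (mod 31)
30 = 16 + 8 + 4 + 2, so 18^30 = 18^16 × 18^8 × 18^4 × 18^2 ≡ 18 × 7 × 10 × 14 (mod 31)
Multiplying step by step:
  18 × 7 = 126 ≡ 2 (mod 31)
  2 × 10 = 20 ≡ 20 (mod 31)
  20 × 14 = 280 ≡ 1 (mod 31)
Result: 18^30 ≡ 1 (mod 31)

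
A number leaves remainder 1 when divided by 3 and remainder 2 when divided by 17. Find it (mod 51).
M = 3 × 17 = 51. M₁ = 17, y₁ ≡ 2 (mod 3). M₂ = 3, y₂ ≡ 6 (mod 17). k = 1×17×2 + 2×3×6 ≡ 19 (mod 51)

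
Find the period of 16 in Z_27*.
Powers of 16 mod 27: 16^1≡16, 16^2≡13, 16^3≡19, 16^4≡7, 16^5≡4, 16^6≡10, 16^7≡25, 16^8≡22, 16^9≡1. Order = 9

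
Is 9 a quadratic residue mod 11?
By Euler's criterion: 9^{5} ≡ 1 (mod 11). Since this equals 1, 9 is a QR.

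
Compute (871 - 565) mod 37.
10

(871 - 565) = 306
306 mod 37 = 10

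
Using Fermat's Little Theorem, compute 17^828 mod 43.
By Fermat: 17^{42} ≡ 1 (mod 43). 828 ≡ 30 (mod 42). So 17^{828} ≡ 17^{30} ≡ 41 (mod 43)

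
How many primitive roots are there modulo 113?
Number of primitive roots mod 113 = φ(112) = 48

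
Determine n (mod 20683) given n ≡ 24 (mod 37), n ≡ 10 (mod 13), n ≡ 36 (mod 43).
19042

Using the Chinese Remainder Theorem:
M = product of moduli = 20683
For equation 1: M_1 = 559, 559 ≡ 4 (mod 37), inverse of 559 mod 37 is 28 (check: 4 × 28 = 112 ≡ 1 (mod 37))
For equation 2: M_2 = 1591, 1591 ≡ 5 (mod 13), inverse of 1591 mod 13 is 8 (check: 5 × 8 = 40 ≡ 1 (mod 13))
For equation 3: M_3 = 481, 481 ≡ 8 (mod 43), inverse of 481 mod 43 is 27 (check: 8 × 27 = 216 ≡ 1 (mod 43))
Combine: n ≡ Σ r_i×M_i×(M_i⁻¹ mod m_i) = 24×559×28 + 10×1591×8 + 36×481×27 = 375648 + 127280 + 467532 = 970460
970460 mod 20683 = 19042
n ≡ 19042 (mod 20683)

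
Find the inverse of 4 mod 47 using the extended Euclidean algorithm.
Extended GCD: 4(12) + 47(-1) = 1. So 4^(-1) ≡ 12 ≡ 12 (mod 47). Verify: 4 × 12 = 48 ≡ 1 (mod 47)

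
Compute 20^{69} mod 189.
125

Using successive squaring:
Binary expansion of 69: 1000101
Powers of 20 mod 189 (each is the square of the previous):
  20^1 ≡ 20 (mod 189)
  20^2 ≡ 20² = 400 ≡ 22 (mod 189)
  20^4 ≡ 22² = 484 ≡ 106 (mod 189)
  20^8 ≡ 106² = 11236 ≡ 85 (mod 189)
  20^16 ≡ 85² = 7225 ≡ 43 (mod 189)
  20^32 ≡ 43² = 1849 ≡ 148 (mod 189)
  20^64 ≡ 148² = 21904 ≡ 169 (mod 189)
69 = 64 + 4 + 1, so 20^69 = 20^64 × 20^4 × 20^1 ≡ 169 × 106 × 20 (mod 189)
Multiplying step by step:
  169 × 106 = 17914 ≡ 148 (mod 189)
  148 × 20 = 2960 ≡ 125 (mod 189)
Result: 20^69 ≡ 125 (mod 189)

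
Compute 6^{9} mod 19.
1

Using successive squaring:
Binary expansion of 9: 1001
Powers of 6 mod 19 (each is the square of the previous):
  6^1 ≡ 6 (mod 19)
  6^2 ≡ 6² = 36 ≡ 17 (mod 19)
  6^4 ≡ 17² = 289 ≡ 4 (mod 19)
  6^8 ≡ 4² = 16 ≡ 16 (mod 19)
9 = 8 + 1, so 6^9 = 6^8 × 6^1 ≡ 16 × 6 (mod 19)
Multiplying step by step:
  16 × 6 = 96 ≡ 1 (mod 19)
Result: 6^9 ≡ 1 (mod 19)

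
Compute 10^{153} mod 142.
38

Using successive squaring:
Binary expansion of 153: 10011001
Powers of 10 mod 142 (each is the square of the previous):
  10^1 ≡ 10 (mod 142)
  10^2 ≡ 10² = 100 ≡ 100 (mod 142)
  10^4 ≡ 100² = 10000 ≡ 60 (mod 142)
  10^8 ≡ 60² = 3600 ≡ 50 (mod 142)
  10^16 ≡ 50² = 2500 ≡ 86 (mod 142)
  10^32 ≡ 86² = 7396 ≡ 12 (mod 142)
  10^64 ≡ 12² = 144 ≡ 2 (mod 142)
  10^128 ≡ 2² = 4 ≡ 4 (mod 142)
153 = 128 + 16 + 8 + 1, so 10^153 = 10^128 × 10^16 × 10^8 × 10^1 ≡ 4 × 86 × 50 × 10 (mod 142)
Multiplying step by step:
  4 × 86 = 344 ≡ 60 (mod 142)
  60 × 50 = 3000 ≡ 18 (mod 142)
  18 × 10 = 180 ≡ 38 (mod 142)
Result: 10^153 ≡ 38 (mod 142)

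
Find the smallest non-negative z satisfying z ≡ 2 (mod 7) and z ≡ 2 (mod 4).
M = 7 × 4 = 28. M₁ = 4, y₁ ≡ 2 (mod 7). M₂ = 7, y₂ ≡ 3 (mod 4). z = 2×4×2 + 2×7×3 ≡ 2 (mod 28)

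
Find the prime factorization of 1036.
2^2 × 7 × 37

Divide by primes starting from smallest:
1036 ÷ 2 = 518
518 ÷ 2 = 259
259 ÷ 7 = 37
37 ÷ 37 = 1

1036 = 2^2 × 7 × 37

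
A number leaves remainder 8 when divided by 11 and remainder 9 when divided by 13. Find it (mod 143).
M = 11 × 13 = 143. M₁ = 13, y₁ ≡ 6 (mod 11). M₂ = 11, y₂ ≡ 6 (mod 13). t = 8×13×6 + 9×11×6 ≡ 74 (mod 143)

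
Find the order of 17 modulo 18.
Powers of 17 mod 18: 17^1≡17, 17^2≡1. Order = 2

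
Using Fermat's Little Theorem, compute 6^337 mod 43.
By Fermat: 6^{42} ≡ 1 (mod 43). 337 = 8×42 + 1. So 6^{337} ≡ 6^{1} ≡ 6 (mod 43)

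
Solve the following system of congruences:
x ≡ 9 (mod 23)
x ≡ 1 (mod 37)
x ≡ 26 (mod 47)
33819

Using the Chinese Remainder Theorem:
M = product of moduli = 39997
For equation 1: M_1 = 1739, 1739 ≡ 14 (mod 23), inverse of 1739 mod 23 is 5 (check: 14 × 5 = 70 ≡ 1 (mod 23))
For equation 2: M_2 = 1081, 1081 ≡ 8 (mod 37), inverse of 1081 mod 37 is 14 (check: 8 × 14 = 112 ≡ 1 (mod 37))
For equation 3: M_3 = 851, 851 ≡ 5 (mod 47), inverse of 851 mod 47 is 19 (check: 5 × 19 = 95 ≡ 1 (mod 47))
Combine: x ≡ Σ r_i×M_i×(M_i⁻¹ mod m_i) = 9×1739×5 + 1×1081×14 + 26×851×19 = 78255 + 15134 + 420394 = 513783
513783 mod 39997 = 33819
x ≡ 33819 (mod 39997)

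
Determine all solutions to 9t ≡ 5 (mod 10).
5

Since gcd(9, 10) = 1 divides 5, a solution exists.
Multiply both sides by the inverse of 9 mod 10:
  9^(-1) mod 10 = 9
  x ≡ 9 × 5 ≡ 45 ≡ 5 (mod 10)
Verification: 9 × 5 = 45 = 4 × 10 + 5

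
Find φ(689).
624

Prime factorization: 689 = 13 × 53
Using the formula φ(n) = n × Π(1 - 1/p) for each prime factor p:
φ(689) = 689 × (1 - 1/13) × (1 - 1/53)
φ(689) = 624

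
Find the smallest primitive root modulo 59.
2

A primitive root g modulo p has order p-1 = 58
Prime divisors of 58: [2, 29]
g is a primitive root iff g^(58/q) ≢ 1 (mod 59) for each prime divisor q
Testing small values:
  g = 2: 2^29 ≡ 58, 2^2 ≡ 4 (mod 59) → none is 1, primitive root!
The smallest primitive root is 2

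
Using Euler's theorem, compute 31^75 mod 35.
By Euler: 31^{24} ≡ 1 (mod 35) since gcd(31, 35) = 1. 75 = 3×24 + 3. So 31^{75} ≡ 31^{3} ≡ 6 (mod 35)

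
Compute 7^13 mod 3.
Using Fermat: 7^{2} ≡ 1 (mod 3). 13 ≡ 1 (mod 2). So 7^{13} ≡ 7^{1} ≡ 1 (mod 3)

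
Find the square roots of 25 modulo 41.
The square roots of 25 mod 41 are 36 and 5. Verify: 36² = 1296 ≡ 25 (mod 41)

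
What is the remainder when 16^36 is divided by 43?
Using repeated squaring. 36 = 32 + 4 (binary 100100). Repeated squaring mod 43: 16^1 ≡ 16; 16^2 ≡ 16² = 256 ≡ 41; 16^4 ≡ 41² = 1681 ≡ 4; 16^8 ≡ 4² = 16 ≡ 16; 16^16 ≡ 16² = 256 ≡ 41; 16^32 ≡ 41² = 1681 ≡ 4. Multiply: 16^36 = 16^32 × 16^4 ≡ 4 × 4 (mod 43): 4 × 4 = 16 ≡ 16. So 16^36 ≡ 16 (mod 43).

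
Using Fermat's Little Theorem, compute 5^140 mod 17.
By Fermat: 5^{16} ≡ 1 (mod 17). 140 = 8×16 + 12. So 5^{140} ≡ 5^{12} ≡ 4 (mod 17)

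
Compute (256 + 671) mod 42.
3

(256 + 671) = 927
927 mod 42 = 3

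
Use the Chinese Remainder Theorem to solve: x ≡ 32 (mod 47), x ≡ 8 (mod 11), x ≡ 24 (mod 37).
690

Using the Chinese Remainder Theorem:
M = product of moduli = 19129
For equation 1: M_1 = 407, 407 ≡ 31 (mod 47), inverse of 407 mod 47 is 44 (check: 31 × 44 = 1364 ≡ 1 (mod 47))
For equation 2: M_2 = 1739, 1739 ≡ 1 (mod 11), inverse of 1739 mod 11 is 1 (check: 1 × 1 = 1 ≡ 1 (mod 11))
For equation 3: M_3 = 517, 517 ≡ 36 (mod 37), inverse of 517 mod 37 is 36 (check: 36 × 36 = 1296 ≡ 1 (mod 37))
Combine: x ≡ Σ r_i×M_i×(M_i⁻¹ mod m_i) = 32×407×44 + 8×1739×1 + 24×517×36 = 573056 + 13912 + 446688 = 1033656
1033656 mod 19129 = 690
x ≡ 690 (mod 19129)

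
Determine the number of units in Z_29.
28

Prime factorization: 29 = 29
Using the formula φ(n) = n × Π(1 - 1/p) for each prime factor p:
φ(29) = 29 × (1 - 1/29)
φ(29) = 28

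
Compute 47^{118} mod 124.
97

Using successive squaring:
Binary expansion of 118: 1110110
Powers of 47 mod 124 (each is the square of the previous):
  47^1 ≡ 47 (mod 124)
  47^2 ≡ 47² = 2209 ≡ 101 (mod 124)
  47^4 ≡ 101² = 10201 ≡ 33 (mod 124)
  47^8 ≡ 33² = 1089 ≡ 97 (mod 124)
  47^16 ≡ 97² = 9409 ≡ 109 (mod 124)
  47^32 ≡ 109² = 11881 ≡ 101 (mod 124)
  47^64 ≡ 101² = 10201 ≡ 33 (mod 124)
118 = 64 + 32 + 16 + 4 + 2, so 47^118 = 47^64 × 47^32 × 47^16 × 47^4 × 47^2 ≡ 33 × 101 × 109 × 33 × 101 (mod 124)
Multiplying step by step:
  33 × 101 = 3333 ≡ 109 (mod 124)
  109 × 109 = 11881 ≡ 101 (mod 124)
  101 × 33 = 3333 ≡ 109 (mod 124)
  109 × 101 = 11009 ≡ 97 (mod 124)
Result: 47^118 ≡ 97 (mod 124)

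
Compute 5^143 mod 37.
Using Fermat: 5^{36} ≡ 1 (mod 37). 143 ≡ 35 (mod 36). So 5^{143} ≡ 5^{35} ≡ 15 (mod 37)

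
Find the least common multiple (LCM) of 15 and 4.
60

First find GCD(15, 4) using the Euclidean algorithm:
15 = 3 × 4 + 3
4 = 1 × 3 + 1
3 = 3 × 1 + 0
GCD(15, 4) = 1

LCM formula: LCM(a, b) = (a × b) / GCD(a, b)
LCM(15, 4) = (15 × 4) / 1
LCM(15, 4) = 60 / 1
LCM(15, 4) = 60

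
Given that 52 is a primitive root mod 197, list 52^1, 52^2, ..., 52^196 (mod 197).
g^1, g^2, ..., g^{196} mod 197: {52, 143, 147, 158, 139, 136, 177, 142, 95, 15, 189, 175, 38, 6, 115, 70, 94, 160, 46, 28, 77, 64, 176, 90, 149, 65, 31, 36, 99, 26, 170, 172, 79, 168, 68, 187, 71, 146, 106, 193, 186, 19, 3, 156, 35, 47, 80, 23, 14, 137, 32, 88, 45, 173, 131, 114, 18, 148, 13, 85, 86, 138, 84, 34, 192, 134, 73, 53, 195, 93, 108, 100, 78, 116, 122, 40, 110, 7, 167, 16, 44, 121, 185, 164, 57, 9, 74, 105, 141, 43, 69, 42, 17, 96, 67, 135, 125, 196, 145, 54, 50, 39, 58, 61, 20, 55, 102, 182, 8, 22, 159, 191, 82, 127, 103, 37, 151, 169, 120, 133, 21, 107, 48, 132, 166, 161, 98, 171, 27, 25, 118, 29, 129, 10, 126, 51, 91, 4, 11, 178, 194, 41, 162, 150, 117, 174, 183, 60, 165, 109, 152, 24, 66, 83, 179, 49, 184, 112, 111, 59, 113, 163, 5, 63, 124, 144, 2, 104, 89, 97, 119, 81, 75, 157, 87, 190, 30, 181, 153, 76, 12, 33, 140, 188, 123, 92, 56, 154, 128, 155, 180, 101, 130, 62, 72, 1}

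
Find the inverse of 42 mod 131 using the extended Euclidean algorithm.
Extended GCD: 42(-53) + 131(17) = 1. So 42^(-1) ≡ 78 ≡ 78 (mod 131). Verify: 42 × 78 = 3276 ≡ 1 (mod 131)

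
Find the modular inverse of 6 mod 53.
6^(-1) ≡ 9 (mod 53). Verification: 6 × 9 = 54 ≡ 1 (mod 53)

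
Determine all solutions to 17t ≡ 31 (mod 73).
19

Since gcd(17, 73) = 1 divides 31, a solution exists.
Multiply both sides by the inverse of 17 mod 73:
  17^(-1) mod 73 = 43
  x ≡ 43 × 31 ≡ 1333 ≡ 19 (mod 73)
Verification: 17 × 19 = 323 = 4 × 73 + 31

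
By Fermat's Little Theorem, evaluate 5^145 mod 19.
By Fermat: 5^{18} ≡ 1 (mod 19). 145 = 8×18 + 1. So 5^{145} ≡ 5^{1} ≡ 5 (mod 19)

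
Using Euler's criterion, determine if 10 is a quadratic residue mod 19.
By Euler's criterion: 10^{9} ≡ 18 (mod 19). Since this equals -1 (≡ 18), 10 is not a QR.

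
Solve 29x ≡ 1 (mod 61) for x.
29^(-1) ≡ 40 (mod 61). Verification: 29 × 40 = 1160 ≡ 1 (mod 61)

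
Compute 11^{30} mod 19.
1

Using successive squaring:
Binary expansion of 30: 11110
Powers of 11 mod 19 (each is the square of the previous):
  11^1 ≡ 11 (mod 19)
  11^2 ≡ 11² = 121 ≡ 7 (mod 19)
  11^4 ≡ 7² = 49 ≡ 11 (mod 19)
  11^8 ≡ 11² = 121 ≡ 7 (mod 19)
  11^16 ≡ 7² = 49 ≡ 11 (mod 19)
30 = 16 + 8 + 4 + 2, so 11^30 = 11^16 × 11^8 × 11^4 × 11^2 ≡ 11 × 7 × 11 × 7 (mod 19)
Multiplying step by step:
  11 × 7 = 77 ≡ 1 (mod 19)
  1 × 11 = 11 ≡ 11 (mod 19)
  11 × 7 = 77 ≡ 1 (mod 19)
Result: 11^30 ≡ 1 (mod 19)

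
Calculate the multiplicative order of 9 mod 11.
Powers of 9 mod 11: 9^1≡9, 9^2≡4, 9^3≡3, 9^4≡5, 9^5≡1. Order = 5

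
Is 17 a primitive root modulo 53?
p - 1 = 52 has prime divisors 2, 13. Check 17^(52/q) mod 53 for each: 17^(52/2) = 17^26 ≡ 1, 17^(52/13) = 17^4 ≡ 46 (mod 53). Since 17^26 ≡ 1 (mod 53), the order of 17 divides 26 (in fact the order is 26) ≠ 52, so it is not a primitive root.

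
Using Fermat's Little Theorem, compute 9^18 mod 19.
By Fermat's Little Theorem, 9^{18} ≡ 1 (mod 19) since 19 is prime and gcd(9, 19) = 1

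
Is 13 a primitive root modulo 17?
No

To verify, check if 13^(16/q) ≢ 1 (mod 17) for each prime divisor q of 16
Divisors of 16 = 16: [1, 2, 4, 8, 16]
  13^(16/2) = 13^8 ≡ 1 (mod 17)
Conclusion: 13 is not a primitive root modulo 17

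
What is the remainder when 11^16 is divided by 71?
Using repeated squaring. 16 = 16 (binary 10000). Repeated squaring mod 71: 11^1 ≡ 11; 11^2 ≡ 11² = 121 ≡ 50; 11^4 ≡ 50² = 2500 ≡ 15; 11^8 ≡ 15² = 225 ≡ 12; 11^16 ≡ 12² = 144 ≡ 2. So 11^16 ≡ 2 (mod 71).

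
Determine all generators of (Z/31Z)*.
Primitive roots mod 31: {3, 11, 12, 13, 17, 21, 22, 24}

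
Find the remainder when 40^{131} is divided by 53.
By Fermat: 40^{52} ≡ 1 (mod 53). 131 = 2×52 + 27. So 40^{131} ≡ 40^{27} ≡ 40 (mod 53)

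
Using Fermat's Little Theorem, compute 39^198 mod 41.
By Fermat: 39^{40} ≡ 1 (mod 41). 198 = 4×40 + 38. So 39^{198} ≡ 39^{38} ≡ 31 (mod 41)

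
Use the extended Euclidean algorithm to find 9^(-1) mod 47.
Extended GCD: 9(21) + 47(-4) = 1. So 9^(-1) ≡ 21 ≡ 21 (mod 47). Verify: 9 × 21 = 189 ≡ 1 (mod 47)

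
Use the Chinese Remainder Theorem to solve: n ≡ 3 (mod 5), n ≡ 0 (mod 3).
M = 5 × 3 = 15. M₁ = 3, y₁ ≡ 2 (mod 5). M₂ = 5, y₂ ≡ 2 (mod 3). n = 3×3×2 + 0×5×2 ≡ 3 (mod 15)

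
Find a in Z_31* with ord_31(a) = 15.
7 has order 15 mod 31 since 7^{15} ≡ 1 (mod 31) and no smaller power works.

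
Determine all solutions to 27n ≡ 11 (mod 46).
43

Since gcd(27, 46) = 1 divides 11, a solution exists.
Multiply both sides by the inverse of 27 mod 46:
  27^(-1) mod 46 = 29
  x ≡ 29 × 11 ≡ 319 ≡ 43 (mod 46)
Verification: 27 × 43 = 1161 = 25 × 46 + 11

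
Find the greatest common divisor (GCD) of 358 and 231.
1

Using the Euclidean algorithm:
358 = 1 × 231 + 127
231 = 1 × 127 + 104
127 = 1 × 104 + 23
104 = 4 × 23 + 12
23 = 1 × 12 + 11
12 = 1 × 11 + 1
11 = 11 × 1 + 0

GCD(358, 231) = 1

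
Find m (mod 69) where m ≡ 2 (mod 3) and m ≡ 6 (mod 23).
M = 3 × 23 = 69. M₁ = 23, y₁ ≡ 2 (mod 3). M₂ = 3, y₂ ≡ 8 (mod 23). m = 2×23×2 + 6×3×8 ≡ 29 (mod 69)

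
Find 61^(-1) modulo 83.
49

Using Extended Euclidean Algorithm:
gcd(61, 83) = 1
Bezout coefficients: 61 × -34 + 83 × 25 = 1
So 61 × -34 ≡ 1 (mod 83)
The inverse is -34 mod 83 = 49
Verification: 61 × 49 = 2989 = 36 × 83 + 1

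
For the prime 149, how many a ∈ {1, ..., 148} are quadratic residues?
For prime 149, there are (p-1)/2 = (149-1)/2 = 74 quadratic residues (excluding 0).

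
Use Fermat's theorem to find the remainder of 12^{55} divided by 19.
12

By Fermat's Little Theorem, a^(p-1) ≡ 1 (mod p) for prime p and gcd(a, p) = 1
Here p = 19, so 12^18 ≡ 1 (mod 19)
We can reduce the exponent: 55 mod 18 = 1
So 12^55 ≡ 12^1 (mod 19)
Computing: 12^1 mod 19 = 12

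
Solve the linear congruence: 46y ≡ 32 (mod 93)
29

Since gcd(46, 93) = 1 divides 32, a solution exists.
Multiply both sides by the inverse of 46 mod 93:
  46^(-1) mod 93 = 91
  x ≡ 91 × 32 ≡ 2912 ≡ 29 (mod 93)
Verification: 46 × 29 = 1334 = 14 × 93 + 32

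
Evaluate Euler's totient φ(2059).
1960

Prime factorization: 2059 = 29 × 71
Using the formula φ(n) = n × Π(1 - 1/p) for each prime factor p:
φ(2059) = 2059 × (1 - 1/29) × (1 - 1/71)
φ(2059) = 1960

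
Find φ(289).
272

Prime factorization: 289 = 17^2
Using the formula φ(n) = n × Π(1 - 1/p) for each prime factor p:
φ(289) = 289 × (1 - 1/17)
φ(289) = 272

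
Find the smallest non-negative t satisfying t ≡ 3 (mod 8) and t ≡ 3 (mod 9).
M = 8 × 9 = 72. M₁ = 9, y₁ ≡ 1 (mod 8). M₂ = 8, y₂ ≡ 8 (mod 9). t = 3×9×1 + 3×8×8 ≡ 3 (mod 72)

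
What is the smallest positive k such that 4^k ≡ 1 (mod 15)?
Powers of 4 mod 15: 4^1≡4, 4^2≡1. Order = 2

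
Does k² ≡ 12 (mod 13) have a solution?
By Euler's criterion: 12^{6} ≡ 1 (mod 13). Since this equals 1, 12 is a QR.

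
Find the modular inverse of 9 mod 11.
9^(-1) ≡ 5 (mod 11). Verification: 9 × 5 = 45 ≡ 1 (mod 11)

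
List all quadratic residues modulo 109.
QRs mod 109: {1, 3, 4, 5, 7, 9, 12, 15, 16, 20, 21, 22, 25, 26, 27, 28, 29, 31, 34, 35, 36, 38, 43, 45, 46, 48, 49, 60, 61, 63, 64, 66, 71, 73, 74, 75, 78, 80, 81, 82, 83, 84, 87, 88, 89, 93, 94, 97, 100, 102, 104, 105, 106, 108}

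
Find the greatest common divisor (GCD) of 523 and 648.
1

Using the Euclidean algorithm:
523 = 0 × 648 + 523
648 = 1 × 523 + 125
523 = 4 × 125 + 23
125 = 5 × 23 + 10
23 = 2 × 10 + 3
10 = 3 × 3 + 1
3 = 3 × 1 + 0

GCD(523, 648) = 1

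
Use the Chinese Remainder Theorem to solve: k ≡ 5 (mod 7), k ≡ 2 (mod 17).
M = 7 × 17 = 119. M₁ = 17, y₁ ≡ 5 (mod 7). M₂ = 7, y₂ ≡ 5 (mod 17). k = 5×17×5 + 2×7×5 ≡ 19 (mod 119)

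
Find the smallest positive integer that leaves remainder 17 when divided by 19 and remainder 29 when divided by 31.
M = 19 × 31 = 589. M₁ = 31, y₁ ≡ 8 (mod 19). M₂ = 19, y₂ ≡ 18 (mod 31). n = 17×31×8 + 29×19×18 ≡ 587 (mod 589). The smallest positive such number is 587.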